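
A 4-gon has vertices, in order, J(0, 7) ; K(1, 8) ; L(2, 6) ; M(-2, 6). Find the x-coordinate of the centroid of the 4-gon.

Apply the surveyor's formula. First the cross-terms c_i = x_i·y_{i+1} − x_{i+1}·y_i:
  -7, -10, 24, -14  ⇒  2A = -7, A = -3.5.
Then Σ (x_i + x_{i+1})·c_i = -9, so x̄ = -9 / (6·(-3.5)) = 3/7.

3/7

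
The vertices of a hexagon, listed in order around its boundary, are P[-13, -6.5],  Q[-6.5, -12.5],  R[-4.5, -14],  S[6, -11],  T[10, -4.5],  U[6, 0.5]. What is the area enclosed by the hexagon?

Σ = (120.25) + (34.75) + (133.5) + (83) + (32) + (-32.5) = 371
Area = |Σ|/2 = 185.5.

185.5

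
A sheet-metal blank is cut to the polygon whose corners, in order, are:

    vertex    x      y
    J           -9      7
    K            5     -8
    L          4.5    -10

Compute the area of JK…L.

Cross-terms: 37, -14, -58.5  ⇒  Σ = -35.5
Area = |Σ|/2 = 17.75.

17.75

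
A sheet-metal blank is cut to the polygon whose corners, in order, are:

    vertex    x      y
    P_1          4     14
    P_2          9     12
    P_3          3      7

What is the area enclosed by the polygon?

18.5

Σ = (-78) + (27) + (14) = -37
Area = |Σ|/2 = 18.5.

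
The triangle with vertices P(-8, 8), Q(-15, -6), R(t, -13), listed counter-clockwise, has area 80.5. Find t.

The doubled signed area Σ (x_i y_{i+1} − x_{i+1} y_i) is linear in t.
With t=0 it equals 259; the coefficient of t is 14 (from the two edges through R).
So 14·t + 259 = 2·80.5 = 161 ⇒ t = -7.

-7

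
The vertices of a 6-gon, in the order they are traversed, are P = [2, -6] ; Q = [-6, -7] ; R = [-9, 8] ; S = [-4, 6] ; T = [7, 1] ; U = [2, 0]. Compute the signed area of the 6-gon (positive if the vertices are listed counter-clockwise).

-121.5

Apply the surveyor's formula: 2A = Σ (x_i·y_{i+1} − x_{i+1}·y_i), indices taken mod 6.
Σ = (-50) + (-111) + (-22) + (-46) + (-2) + (-12) = -243
Signed area = Σ/2 = -121.5 (negative ⇒ clockwise traversal).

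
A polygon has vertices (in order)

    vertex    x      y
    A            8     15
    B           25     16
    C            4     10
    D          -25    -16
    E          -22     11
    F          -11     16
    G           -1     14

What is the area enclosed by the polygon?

Apply the surveyor's formula: 2A = Σ (x_i·y_{i+1} − x_{i+1}·y_i), indices taken mod 7.
Cross-terms: -247, 186, 186, -627, -231, -138, -127  ⇒  Σ = -998
Area = |Σ|/2 = 499.

499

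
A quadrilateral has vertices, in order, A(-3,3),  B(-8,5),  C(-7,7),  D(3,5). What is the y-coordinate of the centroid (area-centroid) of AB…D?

5

Apply the shoelace (surveyor's) formula. First the cross-terms c_i = x_i·y_{i+1} − x_{i+1}·y_i:
  9, -21, -56, 24  ⇒  2A = -44, A = -22.
Then Σ (y_i + y_{i+1})·c_i = -660, so ȳ = -660 / (6·(-22)) = 5.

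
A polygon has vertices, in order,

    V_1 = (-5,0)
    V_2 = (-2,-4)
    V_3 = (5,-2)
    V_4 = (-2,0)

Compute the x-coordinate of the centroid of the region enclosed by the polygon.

Apply the shoelace formula. First the cross-terms c_i = x_i·y_{i+1} − x_{i+1}·y_i:
  20, 24, -4, 0  ⇒  2A = 40, A = 20.
Then Σ (x_i + x_{i+1})·c_i = -80, so x̄ = -80 / (6·20) = -2/3.

-2/3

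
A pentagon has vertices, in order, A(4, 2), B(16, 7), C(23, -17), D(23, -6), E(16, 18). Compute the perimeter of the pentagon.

94

|AB| = √((12)² + (5)²) = √169 = 13
|BC| = √((7)² + (-24)²) = √625 = 25
|CD| = √((0)² + (11)²) = √121 = 11
|DE| = √((-7)² + (24)²) = √625 = 25
|EA| = √((-12)² + (-16)²) = √400 = 20
Perimeter = 13 + 25 + 11 + 25 + 20 = 94.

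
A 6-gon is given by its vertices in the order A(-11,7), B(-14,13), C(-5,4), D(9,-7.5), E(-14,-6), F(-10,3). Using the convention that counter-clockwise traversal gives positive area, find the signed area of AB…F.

-166.25

Apply the surveyor's formula: 2A = Σ (x_i·y_{i+1} − x_{i+1}·y_i), indices taken mod 6.
Σ = (-45) + (9) + (1.5) + (-159) + (-102) + (-37) = -332.5
Signed area = Σ/2 = -166.25 (negative ⇒ clockwise traversal).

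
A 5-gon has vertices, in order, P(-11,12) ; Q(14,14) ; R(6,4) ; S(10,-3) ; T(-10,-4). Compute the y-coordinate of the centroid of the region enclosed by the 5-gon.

542/107

Apply the shoelace formula. First the cross-terms c_i = x_i·y_{i+1} − x_{i+1}·y_i:
  -322, -28, -58, -70, -164  ⇒  2A = -642, A = -321.
Then Σ (y_i + y_{i+1})·c_i = -9756, so ȳ = -9756 / (6·(-321)) = 542/107.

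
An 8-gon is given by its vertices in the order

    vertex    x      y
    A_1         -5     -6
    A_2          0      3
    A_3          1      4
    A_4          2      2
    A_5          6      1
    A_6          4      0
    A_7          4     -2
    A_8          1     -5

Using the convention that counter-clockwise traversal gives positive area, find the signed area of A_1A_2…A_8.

Apply Gauss's area formula: 2A = Σ (x_i·y_{i+1} − x_{i+1}·y_i), indices taken mod 8.
Σ = (-15) + (-3) + (-6) + (-10) + (-4) + (-8) + (-18) + (-31) = -95
Signed area = Σ/2 = -47.5 (negative ⇒ clockwise traversal).

-47.5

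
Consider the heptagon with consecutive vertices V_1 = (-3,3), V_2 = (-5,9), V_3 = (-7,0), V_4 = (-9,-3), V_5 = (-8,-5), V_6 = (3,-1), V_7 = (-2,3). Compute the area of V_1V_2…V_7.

Apply the surveyor's formula: 2A = Σ (x_i·y_{i+1} − x_{i+1}·y_i), indices taken mod 7.
Σ = (-12) + (63) + (21) + (21) + (23) + (7) + (3) = 126
Area = |Σ|/2 = 63.

63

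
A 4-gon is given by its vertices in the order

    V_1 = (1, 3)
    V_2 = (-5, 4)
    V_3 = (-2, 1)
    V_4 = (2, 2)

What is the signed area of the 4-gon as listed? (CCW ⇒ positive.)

10

Σ = (19) + (3) + (-6) + (4) = 20
Signed area = Σ/2 = 10 (positive ⇒ counter-clockwise traversal).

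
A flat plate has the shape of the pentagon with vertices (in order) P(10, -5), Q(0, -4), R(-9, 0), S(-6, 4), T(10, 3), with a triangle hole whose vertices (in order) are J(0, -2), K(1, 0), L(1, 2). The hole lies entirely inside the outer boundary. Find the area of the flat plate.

124

Outer boundary:
Apply Gauss's area formula: 2A = Σ (x_i·y_{i+1} − x_{i+1}·y_i), indices taken mod 5.
Σ = (-40) + (-36) + (-36) + (-58) + (-80) = -250
Area = |Σ|/2 = 125.
Hole:
Apply the shoelace (surveyor's) formula: 2A = Σ (x_i·y_{i+1} − x_{i+1}·y_i), indices taken mod 3.
Σ = (2) + (2) + (-2) = 2
Area = |Σ|/2 = 1.
Net area = 125 − 1 = 124.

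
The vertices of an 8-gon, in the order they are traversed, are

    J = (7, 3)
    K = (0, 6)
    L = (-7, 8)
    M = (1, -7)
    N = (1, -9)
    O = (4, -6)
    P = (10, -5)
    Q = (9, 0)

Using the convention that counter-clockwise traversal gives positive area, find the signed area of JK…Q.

132.5

Cross-terms: 42, 42, 41, -2, 30, 40, 45, 27  ⇒  Σ = 265
Signed area = Σ/2 = 132.5 (positive ⇒ counter-clockwise traversal).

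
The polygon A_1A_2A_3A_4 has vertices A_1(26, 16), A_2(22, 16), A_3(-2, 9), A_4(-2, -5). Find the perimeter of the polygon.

|A_1A_2| = √((-4)² + (0)²) = √16 = 4
|A_2A_3| = √((-24)² + (-7)²) = √625 = 25
|A_3A_4| = √((0)² + (-14)²) = √196 = 14
|A_4A_1| = √((28)² + (21)²) = √1225 = 35
Perimeter = 4 + 25 + 14 + 35 = 78.

78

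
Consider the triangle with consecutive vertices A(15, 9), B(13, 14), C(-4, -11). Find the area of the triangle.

Apply the shoelace (surveyor's) formula: 2A = Σ (x_i·y_{i+1} − x_{i+1}·y_i), indices taken mod 3.
Cross-terms: 93, -87, 129  ⇒  Σ = 135
Area = |Σ|/2 = 67.5.

67.5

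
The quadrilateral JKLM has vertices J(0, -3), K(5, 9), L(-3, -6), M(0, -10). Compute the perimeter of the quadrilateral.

42

|JK| = √((5)² + (12)²) = √169 = 13
|KL| = √((-8)² + (-15)²) = √289 = 17
|LM| = √((3)² + (-4)²) = √25 = 5
|MJ| = √((0)² + (7)²) = √49 = 7
Perimeter = 13 + 17 + 5 + 7 = 42.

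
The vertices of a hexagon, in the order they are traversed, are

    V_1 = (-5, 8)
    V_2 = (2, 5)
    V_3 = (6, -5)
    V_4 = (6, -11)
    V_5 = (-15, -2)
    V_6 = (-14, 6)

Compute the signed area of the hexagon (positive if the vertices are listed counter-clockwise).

V_1→V_2: (-5)(5) − (2)(8) = -41
V_2→V_3: (2)(-5) − (6)(5) = -40
V_3→V_4: (6)(-11) − (6)(-5) = -36
V_4→V_5: (6)(-2) − (-15)(-11) = -177
V_5→V_6: (-15)(6) − (-14)(-2) = -118
V_6→V_1: (-14)(8) − (-5)(6) = -82
Σ = -494
Signed area = Σ/2 = -247 (negative ⇒ clockwise traversal).

-247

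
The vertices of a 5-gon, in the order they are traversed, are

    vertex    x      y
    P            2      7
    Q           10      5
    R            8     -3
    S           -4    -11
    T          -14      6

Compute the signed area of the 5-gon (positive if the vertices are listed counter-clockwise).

-259

Apply the surveyor's formula: 2A = Σ (x_i·y_{i+1} − x_{i+1}·y_i), indices taken mod 5.
Σ = (-60) + (-70) + (-100) + (-178) + (-110) = -518
Signed area = Σ/2 = -259 (negative ⇒ clockwise traversal).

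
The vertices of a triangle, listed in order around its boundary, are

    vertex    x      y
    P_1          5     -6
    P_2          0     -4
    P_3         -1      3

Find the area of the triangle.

Apply the shoelace formula: 2A = Σ (x_i·y_{i+1} − x_{i+1}·y_i), indices taken mod 3.
Cross-terms: -20, -4, -9  ⇒  Σ = -33
Area = |Σ|/2 = 16.5.

16.5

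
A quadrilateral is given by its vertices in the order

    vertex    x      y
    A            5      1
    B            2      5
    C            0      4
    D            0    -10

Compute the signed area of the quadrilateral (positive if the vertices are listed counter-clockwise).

40.5

Apply the shoelace (surveyor's) formula: 2A = Σ (x_i·y_{i+1} − x_{i+1}·y_i), indices taken mod 4.
Σ = (23) + (8) + (0) + (50) = 81
Signed area = Σ/2 = 40.5 (positive ⇒ counter-clockwise traversal).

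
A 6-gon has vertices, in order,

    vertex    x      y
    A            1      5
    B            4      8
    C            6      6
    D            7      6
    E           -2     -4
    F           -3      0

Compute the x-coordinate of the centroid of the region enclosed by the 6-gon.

368/255

Apply the shoelace formula. First the cross-terms c_i = x_i·y_{i+1} − x_{i+1}·y_i:
  -12, -24, -6, -16, -12, -15  ⇒  2A = -85, A = -42.5.
Then Σ (x_i + x_{i+1})·c_i = -368, so x̄ = -368 / (6·(-42.5)) = 368/255.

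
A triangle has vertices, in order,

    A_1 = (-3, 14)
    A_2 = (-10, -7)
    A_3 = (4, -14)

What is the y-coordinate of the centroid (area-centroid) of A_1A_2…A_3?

-7/3

Apply the shoelace formula. First the cross-terms c_i = x_i·y_{i+1} − x_{i+1}·y_i:
  161, 168, 14  ⇒  2A = 343, A = 171.5.
Then Σ (y_i + y_{i+1})·c_i = -2401, so ȳ = -2401 / (6·171.5) = -7/3.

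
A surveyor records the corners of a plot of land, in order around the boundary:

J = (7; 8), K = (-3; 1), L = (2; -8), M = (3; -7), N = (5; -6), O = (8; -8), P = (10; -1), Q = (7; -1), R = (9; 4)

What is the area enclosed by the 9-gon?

Apply the shoelace (surveyor's) formula: 2A = Σ (x_i·y_{i+1} − x_{i+1}·y_i), indices taken mod 9.
Σ = (31) + (22) + (10) + (17) + (8) + (72) + (-3) + (37) + (44) = 238
Area = |Σ|/2 = 119.

119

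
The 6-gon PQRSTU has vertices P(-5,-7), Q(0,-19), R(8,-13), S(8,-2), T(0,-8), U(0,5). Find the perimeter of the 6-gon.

70

|PQ| = √((5)² + (-12)²) = √169 = 13
|QR| = √((8)² + (6)²) = √100 = 10
|RS| = √((0)² + (11)²) = √121 = 11
|ST| = √((-8)² + (-6)²) = √100 = 10
|TU| = √((0)² + (13)²) = √169 = 13
|UP| = √((-5)² + (-12)²) = √169 = 13
Perimeter = 13 + 10 + 11 + 10 + 13 + 13 = 70.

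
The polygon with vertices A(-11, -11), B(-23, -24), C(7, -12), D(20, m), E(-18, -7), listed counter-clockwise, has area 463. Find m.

Write out the shoelace sum; only the two edges meeting at D involve m:
2·Area = [(7·m − 20·(-12)) + (20·(-7) − (-18)·m)] + 576
       = 25·m + 676 = 926
⇒ m = 10.

10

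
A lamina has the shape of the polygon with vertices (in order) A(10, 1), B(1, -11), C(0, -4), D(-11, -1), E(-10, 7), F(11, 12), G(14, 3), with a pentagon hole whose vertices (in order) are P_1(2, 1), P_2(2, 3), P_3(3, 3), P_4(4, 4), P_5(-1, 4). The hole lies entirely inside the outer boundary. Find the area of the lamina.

Outer boundary:
Σ = (-111) + (-4) + (-44) + (-87) + (-197) + (-135) + (-16) = -594
Area = |Σ|/2 = 297.
Hole:
Apply the shoelace (surveyor's) formula: 2A = Σ (x_i·y_{i+1} − x_{i+1}·y_i), indices taken mod 5.
P_1→P_2: (2)(3) − (2)(1) = 4
P_2→P_3: (2)(3) − (3)(3) = -3
P_3→P_4: (3)(4) − (4)(3) = 0
P_4→P_5: (4)(4) − (-1)(4) = 20
P_5→P_1: (-1)(1) − (2)(4) = -9
Σ = 12
Area = |Σ|/2 = 6.
Net area = 297 − 6 = 291.

291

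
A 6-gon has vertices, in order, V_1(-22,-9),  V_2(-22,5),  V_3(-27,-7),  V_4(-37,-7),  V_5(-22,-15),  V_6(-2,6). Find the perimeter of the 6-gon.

|V_1V_2| = √((0)² + (14)²) = √196 = 14
|V_2V_3| = √((-5)² + (-12)²) = √169 = 13
|V_3V_4| = √((-10)² + (0)²) = √100 = 10
|V_4V_5| = √((15)² + (-8)²) = √289 = 17
|V_5V_6| = √((20)² + (21)²) = √841 = 29
|V_6V_1| = √((-20)² + (-15)²) = √625 = 25
Perimeter = 14 + 13 + 10 + 17 + 29 + 25 = 108.

108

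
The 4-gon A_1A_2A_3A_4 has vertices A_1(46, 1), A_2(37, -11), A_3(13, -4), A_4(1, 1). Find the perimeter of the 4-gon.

98

|A_1A_2| = √((-9)² + (-12)²) = √225 = 15
|A_2A_3| = √((-24)² + (7)²) = √625 = 25
|A_3A_4| = √((-12)² + (5)²) = √169 = 13
|A_4A_1| = √((45)² + (0)²) = √2025 = 45
Perimeter = 15 + 25 + 13 + 45 = 98.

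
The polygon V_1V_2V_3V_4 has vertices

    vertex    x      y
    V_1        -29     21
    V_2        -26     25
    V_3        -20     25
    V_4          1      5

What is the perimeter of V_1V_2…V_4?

74

|V_1V_2| = √((3)² + (4)²) = √25 = 5
|V_2V_3| = √((6)² + (0)²) = √36 = 6
|V_3V_4| = √((21)² + (-20)²) = √841 = 29
|V_4V_1| = √((-30)² + (16)²) = √1156 = 34
Perimeter = 5 + 6 + 29 + 34 = 74.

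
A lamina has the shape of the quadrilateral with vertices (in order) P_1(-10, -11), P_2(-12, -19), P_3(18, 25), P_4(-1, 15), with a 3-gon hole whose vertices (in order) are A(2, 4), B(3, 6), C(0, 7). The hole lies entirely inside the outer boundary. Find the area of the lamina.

274.5

Outer boundary:
Apply the shoelace formula: 2A = Σ (x_i·y_{i+1} − x_{i+1}·y_i), indices taken mod 4.
Cross-terms: 58, 42, 295, 161  ⇒  Σ = 556
Area = |Σ|/2 = 278.
Hole:
Apply the shoelace (surveyor's) formula: 2A = Σ (x_i·y_{i+1} − x_{i+1}·y_i), indices taken mod 3.
A→B: (2)(6) − (3)(4) = 0
B→C: (3)(7) − (0)(6) = 21
C→A: (0)(4) − (2)(7) = -14
Σ = 7
Area = |Σ|/2 = 3.5.
Net area = 278 − 3.5 = 274.5.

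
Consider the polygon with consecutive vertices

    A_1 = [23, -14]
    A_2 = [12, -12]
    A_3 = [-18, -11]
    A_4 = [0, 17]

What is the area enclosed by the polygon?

576.5

Σ = (-108) + (-348) + (-306) + (-391) = -1153
Area = |Σ|/2 = 576.5.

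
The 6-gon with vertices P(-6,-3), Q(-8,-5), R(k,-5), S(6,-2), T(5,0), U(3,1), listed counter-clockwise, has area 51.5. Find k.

5

Write out the shoelace sum; only the two edges meeting at R involve k:
2·Area = [((-8)·(-5) − k·(-5)) + (k·(-2) − 6·(-5))] + 18
       = 3·k + 88 = 103
⇒ k = 5.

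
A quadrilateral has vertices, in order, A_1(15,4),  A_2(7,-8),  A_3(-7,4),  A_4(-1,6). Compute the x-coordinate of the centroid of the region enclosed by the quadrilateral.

Apply the shoelace formula. First the cross-terms c_i = x_i·y_{i+1} − x_{i+1}·y_i:
  -148, -28, -38, -94  ⇒  2A = -308, A = -154.
Then Σ (x_i + x_{i+1})·c_i = -4268, so x̄ = -4268 / (6·(-154)) = 97/21.

97/21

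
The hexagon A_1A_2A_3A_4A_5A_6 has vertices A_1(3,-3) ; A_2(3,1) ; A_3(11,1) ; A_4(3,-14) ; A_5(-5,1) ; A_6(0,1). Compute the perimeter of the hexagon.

|A_1A_2| = √((0)² + (4)²) = √16 = 4
|A_2A_3| = √((8)² + (0)²) = √64 = 8
|A_3A_4| = √((-8)² + (-15)²) = √289 = 17
|A_4A_5| = √((-8)² + (15)²) = √289 = 17
|A_5A_6| = √((5)² + (0)²) = √25 = 5
|A_6A_1| = √((3)² + (-4)²) = √25 = 5
Perimeter = 4 + 8 + 17 + 17 + 5 + 5 = 56.

56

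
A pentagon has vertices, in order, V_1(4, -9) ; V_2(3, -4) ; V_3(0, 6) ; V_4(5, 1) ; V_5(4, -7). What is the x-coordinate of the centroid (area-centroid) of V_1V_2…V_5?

Apply the shoelace formula. First the cross-terms c_i = x_i·y_{i+1} − x_{i+1}·y_i:
  11, 18, -30, -39, -8  ⇒  2A = -48, A = -24.
Then Σ (x_i + x_{i+1})·c_i = -434, so x̄ = -434 / (6·(-24)) = 217/72.

217/72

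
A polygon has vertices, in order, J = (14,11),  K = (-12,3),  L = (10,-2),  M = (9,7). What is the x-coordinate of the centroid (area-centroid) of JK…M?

Apply the shoelace (surveyor's) formula. First the cross-terms c_i = x_i·y_{i+1} − x_{i+1}·y_i:
  174, -6, 88, 1  ⇒  2A = 257, A = 128.5.
Then Σ (x_i + x_{i+1})·c_i = 2055, so x̄ = 2055 / (6·128.5) = 685/257.

685/257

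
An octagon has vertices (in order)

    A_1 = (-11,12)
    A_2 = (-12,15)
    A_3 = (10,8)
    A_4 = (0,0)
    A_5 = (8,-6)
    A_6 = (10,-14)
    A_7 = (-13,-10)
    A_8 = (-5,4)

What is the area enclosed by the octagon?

Apply Gauss's area formula: 2A = Σ (x_i·y_{i+1} − x_{i+1}·y_i), indices taken mod 8.
Σ = (-21) + (-246) + (0) + (0) + (-52) + (-282) + (-102) + (-16) = -719
Area = |Σ|/2 = 359.5.

359.5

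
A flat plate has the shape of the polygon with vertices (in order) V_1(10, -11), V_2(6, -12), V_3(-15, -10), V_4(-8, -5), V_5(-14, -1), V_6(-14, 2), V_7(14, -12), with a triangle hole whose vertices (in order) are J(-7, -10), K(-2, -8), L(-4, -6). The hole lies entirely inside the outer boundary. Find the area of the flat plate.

Outer boundary:
Apply the shoelace formula: 2A = Σ (x_i·y_{i+1} − x_{i+1}·y_i), indices taken mod 7.
Σ = (-54) + (-240) + (-5) + (-62) + (-42) + (140) + (-34) = -297
Area = |Σ|/2 = 148.5.
Hole:
Apply the surveyor's formula: 2A = Σ (x_i·y_{i+1} − x_{i+1}·y_i), indices taken mod 3.
Σ = (36) + (-20) + (-2) = 14
Area = |Σ|/2 = 7.
Net area = 148.5 − 7 = 141.5.

141.5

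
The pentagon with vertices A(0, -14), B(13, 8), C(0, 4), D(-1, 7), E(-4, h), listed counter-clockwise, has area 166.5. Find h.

Write out the shoelace sum; only the two edges meeting at E involve h:
2·Area = [((-1)·h − (-4)·7) + ((-4)·(-14) − 0·h)] + 238
       = -1·h + 322 = 333
⇒ h = -11.

-11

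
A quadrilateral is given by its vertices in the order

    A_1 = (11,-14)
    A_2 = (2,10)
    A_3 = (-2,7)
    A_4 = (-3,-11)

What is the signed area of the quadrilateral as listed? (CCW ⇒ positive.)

189

Cross-terms: 138, 34, 43, 163  ⇒  Σ = 378
Signed area = Σ/2 = 189 (positive ⇒ counter-clockwise traversal).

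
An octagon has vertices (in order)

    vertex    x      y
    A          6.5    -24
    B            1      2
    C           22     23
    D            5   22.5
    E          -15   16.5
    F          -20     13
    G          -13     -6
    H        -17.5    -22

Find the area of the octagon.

992

Σ = (37) + (-21) + (380) + (420) + (135) + (289) + (181) + (563) = 1984
Area = |Σ|/2 = 992.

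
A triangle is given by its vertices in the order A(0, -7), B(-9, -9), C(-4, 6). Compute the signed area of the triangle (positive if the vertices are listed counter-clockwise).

-62.5

A→B: (0)(-9) − (-9)(-7) = -63
B→C: (-9)(6) − (-4)(-9) = -90
C→A: (-4)(-7) − (0)(6) = 28
Σ = -125
Signed area = Σ/2 = -62.5 (negative ⇒ clockwise traversal).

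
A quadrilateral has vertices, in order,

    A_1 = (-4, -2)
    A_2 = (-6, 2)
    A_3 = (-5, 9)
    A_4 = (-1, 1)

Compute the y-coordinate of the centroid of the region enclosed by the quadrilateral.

25/9

Apply the shoelace formula. First the cross-terms c_i = x_i·y_{i+1} − x_{i+1}·y_i:
  -20, -44, 4, 6  ⇒  2A = -54, A = -27.
Then Σ (y_i + y_{i+1})·c_i = -450, so ȳ = -450 / (6·(-27)) = 25/9.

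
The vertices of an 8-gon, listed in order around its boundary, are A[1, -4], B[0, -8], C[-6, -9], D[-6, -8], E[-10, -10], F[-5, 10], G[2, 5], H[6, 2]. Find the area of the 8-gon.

164.5

Apply Gauss's area formula: 2A = Σ (x_i·y_{i+1} − x_{i+1}·y_i), indices taken mod 8.
Cross-terms: -8, -48, -6, -20, -150, -45, -26, -26  ⇒  Σ = -329
Area = |Σ|/2 = 164.5.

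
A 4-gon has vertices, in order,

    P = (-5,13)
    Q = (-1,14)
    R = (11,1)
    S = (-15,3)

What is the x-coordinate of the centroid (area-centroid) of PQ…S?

-275/129

Apply the shoelace formula. First the cross-terms c_i = x_i·y_{i+1} − x_{i+1}·y_i:
  -57, -155, 48, -180  ⇒  2A = -344, A = -172.
Then Σ (x_i + x_{i+1})·c_i = 2200, so x̄ = 2200 / (6·(-172)) = -275/129.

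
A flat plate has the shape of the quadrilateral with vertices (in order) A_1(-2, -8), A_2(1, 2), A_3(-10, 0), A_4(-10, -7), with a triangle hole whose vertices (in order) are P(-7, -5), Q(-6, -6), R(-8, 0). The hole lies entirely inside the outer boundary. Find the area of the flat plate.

Outer boundary:
Apply the shoelace formula: 2A = Σ (x_i·y_{i+1} − x_{i+1}·y_i), indices taken mod 4.
Cross-terms: 4, 20, 70, 66  ⇒  Σ = 160
Area = |Σ|/2 = 80.
Hole:
P→Q: (-7)(-6) − (-6)(-5) = 12
Q→R: (-6)(0) − (-8)(-6) = -48
R→P: (-8)(-5) − (-7)(0) = 40
Σ = 4
Area = |Σ|/2 = 2.
Net area = 80 − 2 = 78.

78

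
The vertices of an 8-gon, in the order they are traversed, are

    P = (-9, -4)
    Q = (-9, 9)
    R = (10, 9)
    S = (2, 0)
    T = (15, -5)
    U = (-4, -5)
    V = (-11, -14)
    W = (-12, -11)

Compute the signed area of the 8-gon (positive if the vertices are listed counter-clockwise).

-254

Apply Gauss's area formula: 2A = Σ (x_i·y_{i+1} − x_{i+1}·y_i), indices taken mod 8.
Σ = (-117) + (-171) + (-18) + (-10) + (-95) + (1) + (-47) + (-51) = -508
Signed area = Σ/2 = -254 (negative ⇒ clockwise traversal).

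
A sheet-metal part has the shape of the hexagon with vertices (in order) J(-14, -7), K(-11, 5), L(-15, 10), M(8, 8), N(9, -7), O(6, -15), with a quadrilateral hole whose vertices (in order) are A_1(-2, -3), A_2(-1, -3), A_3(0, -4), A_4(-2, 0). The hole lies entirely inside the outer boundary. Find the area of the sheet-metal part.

Outer boundary:
Apply the surveyor's formula: 2A = Σ (x_i·y_{i+1} − x_{i+1}·y_i), indices taken mod 6.
Σ = (-147) + (-35) + (-200) + (-128) + (-93) + (-252) = -855
Area = |Σ|/2 = 427.5.
Hole:
Apply the shoelace (surveyor's) formula: 2A = Σ (x_i·y_{i+1} − x_{i+1}·y_i), indices taken mod 4.
Σ = (3) + (4) + (-8) + (6) = 5
Area = |Σ|/2 = 2.5.
Net area = 427.5 − 2.5 = 425.

425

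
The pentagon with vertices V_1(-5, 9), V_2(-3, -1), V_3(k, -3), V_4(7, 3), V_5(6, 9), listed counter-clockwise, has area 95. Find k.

-4

The doubled signed area Σ (x_i y_{i+1} − x_{i+1} y_i) is linear in k.
With k=0 it equals 206; the coefficient of k is 4 (from the two edges through V_3).
So 4·k + 206 = 2·95 = 190 ⇒ k = -4.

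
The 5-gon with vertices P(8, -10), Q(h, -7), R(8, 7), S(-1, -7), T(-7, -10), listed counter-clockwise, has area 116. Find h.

10

The doubled signed area Σ (x_i y_{i+1} − x_{i+1} y_i) is linear in h.
With h=0 it equals 62; the coefficient of h is 17 (from the two edges through Q).
So 17·h + 62 = 2·116 = 232 ⇒ h = 10.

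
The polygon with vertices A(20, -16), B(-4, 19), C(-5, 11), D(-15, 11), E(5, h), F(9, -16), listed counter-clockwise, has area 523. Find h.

-22

The doubled signed area Σ (x_i y_{i+1} − x_{i+1} y_i) is linear in h.
With h=0 it equals 518; the coefficient of h is -24 (from the two edges through E).
So -24·h + 518 = 2·523 = 1046 ⇒ h = -22.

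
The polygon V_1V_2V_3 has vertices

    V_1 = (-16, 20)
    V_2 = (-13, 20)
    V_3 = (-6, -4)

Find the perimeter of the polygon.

|V_1V_2| = √((3)² + (0)²) = √9 = 3
|V_2V_3| = √((7)² + (-24)²) = √625 = 25
|V_3V_1| = √((-10)² + (24)²) = √676 = 26
Perimeter = 3 + 25 + 26 = 54.

54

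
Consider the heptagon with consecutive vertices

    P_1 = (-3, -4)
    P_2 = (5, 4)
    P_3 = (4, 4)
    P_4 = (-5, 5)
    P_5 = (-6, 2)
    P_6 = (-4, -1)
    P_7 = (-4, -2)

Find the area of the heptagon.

Apply Gauss's area formula: 2A = Σ (x_i·y_{i+1} − x_{i+1}·y_i), indices taken mod 7.
Σ = (8) + (4) + (40) + (20) + (14) + (4) + (10) = 100
Area = |Σ|/2 = 50.

50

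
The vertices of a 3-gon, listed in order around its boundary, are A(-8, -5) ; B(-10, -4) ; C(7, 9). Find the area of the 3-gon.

Apply the surveyor's formula: 2A = Σ (x_i·y_{i+1} − x_{i+1}·y_i), indices taken mod 3.
Σ = (-18) + (-62) + (37) = -43
Area = |Σ|/2 = 21.5.

21.5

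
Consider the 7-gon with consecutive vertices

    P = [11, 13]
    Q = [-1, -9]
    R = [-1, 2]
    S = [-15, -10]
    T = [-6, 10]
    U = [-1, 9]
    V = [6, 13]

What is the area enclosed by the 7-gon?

221.5

P→Q: (11)(-9) − (-1)(13) = -86
Q→R: (-1)(2) − (-1)(-9) = -11
R→S: (-1)(-10) − (-15)(2) = 40
S→T: (-15)(10) − (-6)(-10) = -210
T→U: (-6)(9) − (-1)(10) = -44
U→V: (-1)(13) − (6)(9) = -67
V→P: (6)(13) − (11)(13) = -65
Σ = -443
Area = |Σ|/2 = 221.5.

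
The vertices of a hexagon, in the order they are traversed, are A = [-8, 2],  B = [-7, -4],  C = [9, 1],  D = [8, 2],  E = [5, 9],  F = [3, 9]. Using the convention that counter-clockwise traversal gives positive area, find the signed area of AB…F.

Σ = (46) + (29) + (10) + (62) + (18) + (78) = 243
Signed area = Σ/2 = 121.5 (positive ⇒ counter-clockwise traversal).

121.5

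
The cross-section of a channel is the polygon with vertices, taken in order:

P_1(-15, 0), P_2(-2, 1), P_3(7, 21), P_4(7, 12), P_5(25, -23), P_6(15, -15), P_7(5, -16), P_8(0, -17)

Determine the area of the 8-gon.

Apply the surveyor's formula: 2A = Σ (x_i·y_{i+1} − x_{i+1}·y_i), indices taken mod 8.
P_1→P_2: (-15)(1) − (-2)(0) = -15
P_2→P_3: (-2)(21) − (7)(1) = -49
P_3→P_4: (7)(12) − (7)(21) = -63
P_4→P_5: (7)(-23) − (25)(12) = -461
P_5→P_6: (25)(-15) − (15)(-23) = -30
P_6→P_7: (15)(-16) − (5)(-15) = -165
P_7→P_8: (5)(-17) − (0)(-16) = -85
P_8→P_1: (0)(0) − (-15)(-17) = -255
Σ = -1123
Area = |Σ|/2 = 561.5.

561.5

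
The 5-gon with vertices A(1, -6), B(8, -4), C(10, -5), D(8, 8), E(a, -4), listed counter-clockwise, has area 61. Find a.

1

The doubled signed area Σ (x_i y_{i+1} − x_{i+1} y_i) is linear in a.
With a=0 it equals 136; the coefficient of a is -14 (from the two edges through E).
So -14·a + 136 = 2·61 = 122 ⇒ a = 1.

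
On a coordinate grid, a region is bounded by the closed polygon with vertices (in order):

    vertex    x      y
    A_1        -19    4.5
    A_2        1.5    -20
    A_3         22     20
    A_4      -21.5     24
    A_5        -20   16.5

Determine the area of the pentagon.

Apply Gauss's area formula: 2A = Σ (x_i·y_{i+1} − x_{i+1}·y_i), indices taken mod 5.
Cross-terms: 373.25, 470, 958, 125.25, 223.5  ⇒  Σ = 2150
Area = |Σ|/2 = 1075.

1075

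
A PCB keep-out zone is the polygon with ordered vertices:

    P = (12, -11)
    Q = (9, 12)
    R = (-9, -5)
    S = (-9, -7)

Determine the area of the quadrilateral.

253.5

Apply the surveyor's formula: 2A = Σ (x_i·y_{i+1} − x_{i+1}·y_i), indices taken mod 4.
Cross-terms: 243, 63, 18, 183  ⇒  Σ = 507
Area = |Σ|/2 = 253.5.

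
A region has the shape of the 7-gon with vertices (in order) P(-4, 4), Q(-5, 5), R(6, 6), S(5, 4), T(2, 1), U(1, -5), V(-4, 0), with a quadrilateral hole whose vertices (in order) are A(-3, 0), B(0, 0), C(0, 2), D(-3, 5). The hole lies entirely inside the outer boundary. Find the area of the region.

47.5

Outer boundary:
Apply the shoelace formula: 2A = Σ (x_i·y_{i+1} − x_{i+1}·y_i), indices taken mod 7.
Σ = (0) + (-60) + (-6) + (-3) + (-11) + (-20) + (-16) = -116
Area = |Σ|/2 = 58.
Hole:
Apply the shoelace formula: 2A = Σ (x_i·y_{i+1} − x_{i+1}·y_i), indices taken mod 4.
Cross-terms: 0, 0, 6, 15  ⇒  Σ = 21
Area = |Σ|/2 = 10.5.
Net area = 58 − 10.5 = 47.5.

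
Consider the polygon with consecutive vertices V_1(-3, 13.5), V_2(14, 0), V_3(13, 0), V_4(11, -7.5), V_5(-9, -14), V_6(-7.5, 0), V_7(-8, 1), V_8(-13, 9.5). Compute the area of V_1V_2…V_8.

Σ = (-189) + (0) + (-97.5) + (-221.5) + (-105) + (-7.5) + (-63) + (-147) = -830.5
Area = |Σ|/2 = 415.25.

415.25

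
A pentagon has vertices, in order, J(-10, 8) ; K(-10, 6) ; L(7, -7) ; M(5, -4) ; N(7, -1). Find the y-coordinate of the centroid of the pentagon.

Apply Gauss's area formula. First the cross-terms c_i = x_i·y_{i+1} − x_{i+1}·y_i:
  20, 28, 7, 23, 46  ⇒  2A = 124, A = 62.
Then Σ (y_i + y_{i+1})·c_i = 382, so ȳ = 382 / (6·62) = 191/186.

191/186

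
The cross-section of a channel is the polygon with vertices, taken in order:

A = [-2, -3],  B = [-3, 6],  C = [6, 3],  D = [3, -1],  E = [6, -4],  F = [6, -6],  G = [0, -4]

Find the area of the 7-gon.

65.5

A→B: (-2)(6) − (-3)(-3) = -21
B→C: (-3)(3) − (6)(6) = -45
C→D: (6)(-1) − (3)(3) = -15
D→E: (3)(-4) − (6)(-1) = -6
E→F: (6)(-6) − (6)(-4) = -12
F→G: (6)(-4) − (0)(-6) = -24
G→A: (0)(-3) − (-2)(-4) = -8
Σ = -131
Area = |Σ|/2 = 65.5.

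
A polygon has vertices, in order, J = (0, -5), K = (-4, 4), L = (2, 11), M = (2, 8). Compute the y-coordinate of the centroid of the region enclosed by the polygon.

Apply the shoelace (surveyor's) formula. First the cross-terms c_i = x_i·y_{i+1} − x_{i+1}·y_i:
  -20, -52, -6, -10  ⇒  2A = -88, A = -44.
Then Σ (y_i + y_{i+1})·c_i = -904, so ȳ = -904 / (6·(-44)) = 113/33.

113/33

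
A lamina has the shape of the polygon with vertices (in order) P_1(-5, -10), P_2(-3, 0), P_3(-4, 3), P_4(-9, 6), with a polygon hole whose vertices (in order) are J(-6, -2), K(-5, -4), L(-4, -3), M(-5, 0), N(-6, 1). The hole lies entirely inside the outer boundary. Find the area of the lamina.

36.5

Outer boundary:
Apply the shoelace formula: 2A = Σ (x_i·y_{i+1} − x_{i+1}·y_i), indices taken mod 4.
Σ = (-30) + (-9) + (3) + (120) = 84
Area = |Σ|/2 = 42.
Hole:
Apply the surveyor's formula: 2A = Σ (x_i·y_{i+1} − x_{i+1}·y_i), indices taken mod 5.
J→K: (-6)(-4) − (-5)(-2) = 14
K→L: (-5)(-3) − (-4)(-4) = -1
L→M: (-4)(0) − (-5)(-3) = -15
M→N: (-5)(1) − (-6)(0) = -5
N→J: (-6)(-2) − (-6)(1) = 18
Σ = 11
Area = |Σ|/2 = 5.5.
Net area = 42 − 5.5 = 36.5.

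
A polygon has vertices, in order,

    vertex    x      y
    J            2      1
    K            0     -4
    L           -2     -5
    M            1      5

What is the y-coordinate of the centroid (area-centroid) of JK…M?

Apply Gauss's area formula. First the cross-terms c_i = x_i·y_{i+1} − x_{i+1}·y_i:
  -8, -8, -5, -9  ⇒  2A = -30, A = -15.
Then Σ (y_i + y_{i+1})·c_i = 42, so ȳ = 42 / (6·(-15)) = -7/15.

-7/15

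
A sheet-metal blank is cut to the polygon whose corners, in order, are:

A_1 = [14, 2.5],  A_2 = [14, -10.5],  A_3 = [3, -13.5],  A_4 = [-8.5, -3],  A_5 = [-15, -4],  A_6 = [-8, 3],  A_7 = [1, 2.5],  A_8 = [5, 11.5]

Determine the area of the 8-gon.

361.875

Σ = (-182) + (-157.5) + (-123.75) + (-11) + (-77) + (-23) + (-1) + (-148.5) = -723.75
Area = |Σ|/2 = 361.875.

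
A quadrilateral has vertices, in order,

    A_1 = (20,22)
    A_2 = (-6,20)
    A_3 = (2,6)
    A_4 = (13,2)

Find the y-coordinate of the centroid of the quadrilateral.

Apply the shoelace (surveyor's) formula. First the cross-terms c_i = x_i·y_{i+1} − x_{i+1}·y_i:
  532, -76, -74, 246  ⇒  2A = 628, A = 314.
Then Σ (y_i + y_{i+1})·c_i = 25680, so ȳ = 25680 / (6·314) = 2140/157.

2140/157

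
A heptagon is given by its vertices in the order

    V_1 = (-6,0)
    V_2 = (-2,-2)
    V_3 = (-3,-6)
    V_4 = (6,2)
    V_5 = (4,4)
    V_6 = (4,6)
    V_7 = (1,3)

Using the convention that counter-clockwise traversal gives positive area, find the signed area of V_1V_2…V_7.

Apply the shoelace formula: 2A = Σ (x_i·y_{i+1} − x_{i+1}·y_i), indices taken mod 7.
Σ = (12) + (6) + (30) + (16) + (8) + (6) + (18) = 96
Signed area = Σ/2 = 48 (positive ⇒ counter-clockwise traversal).

48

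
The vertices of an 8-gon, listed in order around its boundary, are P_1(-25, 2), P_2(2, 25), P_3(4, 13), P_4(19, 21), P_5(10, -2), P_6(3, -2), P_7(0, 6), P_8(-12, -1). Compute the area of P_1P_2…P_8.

Apply the surveyor's formula: 2A = Σ (x_i·y_{i+1} − x_{i+1}·y_i), indices taken mod 8.
P_1→P_2: (-25)(25) − (2)(2) = -629
P_2→P_3: (2)(13) − (4)(25) = -74
P_3→P_4: (4)(21) − (19)(13) = -163
P_4→P_5: (19)(-2) − (10)(21) = -248
P_5→P_6: (10)(-2) − (3)(-2) = -14
P_6→P_7: (3)(6) − (0)(-2) = 18
P_7→P_8: (0)(-1) − (-12)(6) = 72
P_8→P_1: (-12)(2) − (-25)(-1) = -49
Σ = -1087
Area = |Σ|/2 = 543.5.

543.5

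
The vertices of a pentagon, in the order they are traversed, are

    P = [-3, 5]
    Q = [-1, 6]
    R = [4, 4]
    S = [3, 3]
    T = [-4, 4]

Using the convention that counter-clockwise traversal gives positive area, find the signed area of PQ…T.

P→Q: (-3)(6) − (-1)(5) = -13
Q→R: (-1)(4) − (4)(6) = -28
R→S: (4)(3) − (3)(4) = 0
S→T: (3)(4) − (-4)(3) = 24
T→P: (-4)(5) − (-3)(4) = -8
Σ = -25
Signed area = Σ/2 = -12.5 (negative ⇒ clockwise traversal).

-12.5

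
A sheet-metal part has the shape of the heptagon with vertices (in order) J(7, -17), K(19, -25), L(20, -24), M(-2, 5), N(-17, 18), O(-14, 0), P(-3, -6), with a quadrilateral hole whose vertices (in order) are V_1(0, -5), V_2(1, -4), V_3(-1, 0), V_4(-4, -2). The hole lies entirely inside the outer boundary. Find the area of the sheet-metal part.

349.5

Outer boundary:
Apply the shoelace formula: 2A = Σ (x_i·y_{i+1} − x_{i+1}·y_i), indices taken mod 7.
Cross-terms: 148, 44, 52, 49, 252, 84, 93  ⇒  Σ = 722
Area = |Σ|/2 = 361.
Hole:
Apply the shoelace (surveyor's) formula: 2A = Σ (x_i·y_{i+1} − x_{i+1}·y_i), indices taken mod 4.
V_1→V_2: (0)(-4) − (1)(-5) = 5
V_2→V_3: (1)(0) − (-1)(-4) = -4
V_3→V_4: (-1)(-2) − (-4)(0) = 2
V_4→V_1: (-4)(-5) − (0)(-2) = 20
Σ = 23
Area = |Σ|/2 = 11.5.
Net area = 361 − 11.5 = 349.5.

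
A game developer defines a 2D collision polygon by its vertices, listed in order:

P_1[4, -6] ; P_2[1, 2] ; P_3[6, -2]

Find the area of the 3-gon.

Apply the shoelace formula: 2A = Σ (x_i·y_{i+1} − x_{i+1}·y_i), indices taken mod 3.
Σ = (14) + (-14) + (-28) = -28
Area = |Σ|/2 = 14.

14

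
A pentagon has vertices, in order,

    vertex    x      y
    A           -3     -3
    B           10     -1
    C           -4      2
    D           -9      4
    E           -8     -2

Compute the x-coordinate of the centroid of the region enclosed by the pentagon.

-249/119

Apply the shoelace formula. First the cross-terms c_i = x_i·y_{i+1} − x_{i+1}·y_i:
  33, 16, 2, 50, 18  ⇒  2A = 119, A = 59.5.
Then Σ (x_i + x_{i+1})·c_i = -747, so x̄ = -747 / (6·59.5) = -249/119.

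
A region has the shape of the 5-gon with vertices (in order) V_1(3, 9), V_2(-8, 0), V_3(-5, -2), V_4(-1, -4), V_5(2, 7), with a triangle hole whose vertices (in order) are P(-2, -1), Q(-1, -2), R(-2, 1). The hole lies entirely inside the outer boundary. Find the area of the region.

51

Outer boundary:
Cross-terms: 72, 16, 18, 1, -3  ⇒  Σ = 104
Area = |Σ|/2 = 52.
Hole:
Apply the shoelace formula: 2A = Σ (x_i·y_{i+1} − x_{i+1}·y_i), indices taken mod 3.
P→Q: (-2)(-2) − (-1)(-1) = 3
Q→R: (-1)(1) − (-2)(-2) = -5
R→P: (-2)(-1) − (-2)(1) = 4
Σ = 2
Area = |Σ|/2 = 1.
Net area = 52 − 1 = 51.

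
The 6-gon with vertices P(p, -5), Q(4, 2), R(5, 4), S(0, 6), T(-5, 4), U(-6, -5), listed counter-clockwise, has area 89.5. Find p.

2

Write out the shoelace sum; only the two edges meeting at P involve p:
2·Area = [((-6)·(-5) − p·(-5)) + (p·2 − 4·(-5))] + 115
       = 7·p + 165 = 179
⇒ p = 2.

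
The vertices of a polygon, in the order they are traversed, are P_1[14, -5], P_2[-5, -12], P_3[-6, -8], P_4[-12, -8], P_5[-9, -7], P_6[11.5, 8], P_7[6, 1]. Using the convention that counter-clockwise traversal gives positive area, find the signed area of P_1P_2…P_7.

Σ = (-193) + (-32) + (-48) + (12) + (8.5) + (-36.5) + (-44) = -333
Signed area = Σ/2 = -166.5 (negative ⇒ clockwise traversal).

-166.5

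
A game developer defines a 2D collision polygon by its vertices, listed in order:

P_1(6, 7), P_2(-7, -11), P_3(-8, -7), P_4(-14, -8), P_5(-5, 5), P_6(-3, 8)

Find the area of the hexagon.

147

Σ = (-17) + (-39) + (-34) + (-110) + (-25) + (-69) = -294
Area = |Σ|/2 = 147.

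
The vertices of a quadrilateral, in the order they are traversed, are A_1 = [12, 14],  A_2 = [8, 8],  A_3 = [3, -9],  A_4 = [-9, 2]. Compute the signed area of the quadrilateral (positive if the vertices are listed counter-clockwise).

Apply Gauss's area formula: 2A = Σ (x_i·y_{i+1} − x_{i+1}·y_i), indices taken mod 4.
Cross-terms: -16, -96, -75, -150  ⇒  Σ = -337
Signed area = Σ/2 = -168.5 (negative ⇒ clockwise traversal).

-168.5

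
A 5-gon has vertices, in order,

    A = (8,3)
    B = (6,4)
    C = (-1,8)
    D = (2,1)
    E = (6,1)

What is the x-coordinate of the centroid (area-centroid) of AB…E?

Apply the surveyor's formula. First the cross-terms c_i = x_i·y_{i+1} − x_{i+1}·y_i:
  14, 52, -17, -4, 10  ⇒  2A = 55, A = 27.5.
Then Σ (x_i + x_{i+1})·c_i = 547, so x̄ = 547 / (6·27.5) = 547/165.

547/165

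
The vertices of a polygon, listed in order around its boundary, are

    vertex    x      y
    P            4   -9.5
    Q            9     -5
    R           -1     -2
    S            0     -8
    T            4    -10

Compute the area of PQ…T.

42.25

Apply Gauss's area formula: 2A = Σ (x_i·y_{i+1} − x_{i+1}·y_i), indices taken mod 5.
P→Q: (4)(-5) − (9)(-9.5) = 65.5
Q→R: (9)(-2) − (-1)(-5) = -23
R→S: (-1)(-8) − (0)(-2) = 8
S→T: (0)(-10) − (4)(-8) = 32
T→P: (4)(-9.5) − (4)(-10) = 2
Σ = 84.5
Area = |Σ|/2 = 42.25.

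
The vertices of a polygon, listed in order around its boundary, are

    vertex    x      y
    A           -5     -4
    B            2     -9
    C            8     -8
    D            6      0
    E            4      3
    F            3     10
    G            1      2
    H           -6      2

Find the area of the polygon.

Apply the surveyor's formula: 2A = Σ (x_i·y_{i+1} − x_{i+1}·y_i), indices taken mod 8.
Σ = (53) + (56) + (48) + (18) + (31) + (-4) + (14) + (34) = 250
Area = |Σ|/2 = 125.

125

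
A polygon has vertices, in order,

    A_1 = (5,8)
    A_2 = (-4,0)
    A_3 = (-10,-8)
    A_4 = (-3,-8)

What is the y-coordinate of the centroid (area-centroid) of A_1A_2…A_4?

-112/51

Apply Gauss's area formula. First the cross-terms c_i = x_i·y_{i+1} − x_{i+1}·y_i:
  32, 32, 56, 16  ⇒  2A = 136, A = 68.
Then Σ (y_i + y_{i+1})·c_i = -896, so ȳ = -896 / (6·68) = -112/51.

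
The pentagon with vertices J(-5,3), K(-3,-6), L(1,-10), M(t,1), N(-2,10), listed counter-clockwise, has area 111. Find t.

Write out the shoelace sum; only the two edges meeting at M involve t:
2·Area = [(1·1 − t·(-10)) + (t·10 − (-2)·1)] + 119
       = 20·t + 122 = 222
⇒ t = 5.

5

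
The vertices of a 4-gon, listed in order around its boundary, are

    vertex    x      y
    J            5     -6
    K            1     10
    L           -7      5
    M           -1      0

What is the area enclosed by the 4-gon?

Apply the shoelace formula: 2A = Σ (x_i·y_{i+1} − x_{i+1}·y_i), indices taken mod 4.
Cross-terms: 56, 75, 5, 6  ⇒  Σ = 142
Area = |Σ|/2 = 71.

71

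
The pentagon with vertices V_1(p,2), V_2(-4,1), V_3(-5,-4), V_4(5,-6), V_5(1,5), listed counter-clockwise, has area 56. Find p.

Write out the shoelace sum; only the two edges meeting at V_1 involve p:
2·Area = [(1·2 − p·5) + (p·1 − (-4)·2)] + 102
       = -4·p + 112 = 112
⇒ p = 0.

0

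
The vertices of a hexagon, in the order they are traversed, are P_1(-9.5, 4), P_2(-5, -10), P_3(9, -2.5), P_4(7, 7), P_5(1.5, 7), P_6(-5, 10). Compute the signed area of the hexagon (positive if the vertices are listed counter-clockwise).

230.75

Apply the shoelace formula: 2A = Σ (x_i·y_{i+1} − x_{i+1}·y_i), indices taken mod 6.
Σ = (115) + (102.5) + (80.5) + (38.5) + (50) + (75) = 461.5
Signed area = Σ/2 = 230.75 (positive ⇒ counter-clockwise traversal).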